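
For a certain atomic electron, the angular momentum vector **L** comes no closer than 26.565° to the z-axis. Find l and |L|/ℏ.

At minimum angle, m_l = l, so cos θ = l/√(l(l+1)); cos²θ = l/(l+1) = 0.8000.
Thus l = 0.8000/(1 − 0.8000) ≈ 4.
Then |L| = ℏ√(4·5) = 2√5 ℏ.

l = 4, |L| = 2√5 ℏ ≈ 4.472ℏ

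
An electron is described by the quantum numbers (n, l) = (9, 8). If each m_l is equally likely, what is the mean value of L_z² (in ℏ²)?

The allowed m_l values are -8, -7, -6, -5, -4, -3, -2, -1, 0, 1, 2, 3, 4, 5, 6, 7, 8.
⟨L_z²⟩ = ℏ²·(Σ m_l²)/(2l+1) = ℏ²·408/17 = 24ℏ².

⟨L_z²⟩ = 24 ℏ²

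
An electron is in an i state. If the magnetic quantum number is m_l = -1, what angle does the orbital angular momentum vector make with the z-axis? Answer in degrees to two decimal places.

θ ≈ 98.88°

An i state has l = 6.
|L|² = l(l+1)ℏ² = 42ℏ², so |L| = √42 ℏ.
L_z = m_l ℏ = −1ℏ.
cos θ = L_z/|L| = -1/√42, so θ ≈ 98.88°.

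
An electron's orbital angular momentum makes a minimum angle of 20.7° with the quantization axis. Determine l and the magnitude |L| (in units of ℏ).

l = 7, |L| = 2√14 ℏ ≈ 7.483ℏ

cos θ_min = l/√(l(l+1)) = √(l/(l+1)), so l/(l+1) = cos²(20.7°) = 0.8751.
Solving: l = 7.
Then |L| = ℏ√(7·8) = 2√14 ℏ.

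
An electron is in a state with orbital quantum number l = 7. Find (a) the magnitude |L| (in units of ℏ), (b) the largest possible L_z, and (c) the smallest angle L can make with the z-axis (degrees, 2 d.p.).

|L| = ℏ√(7·8) = 2√14 ℏ ≈ 7.483ℏ.
L_z,max = lℏ = 7ℏ.
cos θ_min = 7/√56, so θ_min ≈ 20.70°.

|L| = 2√14 ℏ ≈ 7.483ℏ; L_z,max = 7ℏ; θ_min ≈ 20.70°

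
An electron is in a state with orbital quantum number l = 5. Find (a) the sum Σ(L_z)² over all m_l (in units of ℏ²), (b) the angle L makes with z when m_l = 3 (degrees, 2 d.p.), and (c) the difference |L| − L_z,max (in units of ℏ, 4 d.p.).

Σ m_l² = 110, so Σ(L_z)² = 110 ℏ².
For m_l = 3: cos θ = 3/√30, θ ≈ 56.79°.
|L| − L_z,max = (√30 − 5)ℏ ≈ 0.4772ℏ.

Σ(L_z)² = 110 ℏ²; θ(m_l=3) ≈ 56.79°; |L|−L_z,max ≈ 0.4772ℏ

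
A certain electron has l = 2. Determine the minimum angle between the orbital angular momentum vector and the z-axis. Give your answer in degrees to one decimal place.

|L| = ℏ√(l(l+1)) = √6 ℏ.
The smallest angle corresponds to the largest L_z, i.e. m_l = l = 2, giving L_z = 2ℏ.
cos θ_min = 2/√6, so θ_min ≈ 35.3°.

θ_min ≈ 35.3°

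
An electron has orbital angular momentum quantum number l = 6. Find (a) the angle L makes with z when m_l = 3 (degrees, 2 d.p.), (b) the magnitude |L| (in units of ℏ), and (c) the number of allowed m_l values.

θ(m_l=3) ≈ 62.42°; |L| = √42 ℏ ≈ 6.481ℏ; 13 values

For m_l = 3: cos θ = 3/√42, θ ≈ 62.42°.
|L| = ℏ√(6·7) = √42 ℏ ≈ 6.481ℏ.
There are 2l+1 = 13 values of m_l.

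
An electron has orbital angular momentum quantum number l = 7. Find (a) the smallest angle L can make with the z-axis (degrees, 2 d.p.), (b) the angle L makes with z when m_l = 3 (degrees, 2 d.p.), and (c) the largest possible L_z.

θ_min ≈ 20.70°; θ(m_l=3) ≈ 66.37°; L_z,max = 7ℏ

cos θ_min = 7/√56, so θ_min ≈ 20.70°.
For m_l = 3: cos θ = 3/√56, θ ≈ 66.37°.
L_z,max = lℏ = 7ℏ.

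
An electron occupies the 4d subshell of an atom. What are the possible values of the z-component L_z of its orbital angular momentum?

4d means n = 4, l = 2.
L_z = m_l ℏ with m_l ranging from −l to +l in integer steps.
For l = 2: m_l ∈ {-2, -1, 0, 1, 2}.

L_z ∈ {−2ℏ, −ℏ, 0, ℏ, 2ℏ}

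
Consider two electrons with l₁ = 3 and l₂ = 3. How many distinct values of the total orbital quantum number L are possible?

7

L runs from |3 − 3| = 0 to 3 + 3 = 6.
Allowed values: L = 0, 1, 2, 3, 4, 5, 6.
That is 7 values.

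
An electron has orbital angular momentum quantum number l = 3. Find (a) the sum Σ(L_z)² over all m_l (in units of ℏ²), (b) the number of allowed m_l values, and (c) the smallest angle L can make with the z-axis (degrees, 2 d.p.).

Σ m_l² = 28, so Σ(L_z)² = 28 ℏ².
There are 2l+1 = 7 values of m_l.
cos θ_min = 3/√12, so θ_min ≈ 30.00°.

Σ(L_z)² = 28 ℏ²; 7 values; θ_min ≈ 30.00°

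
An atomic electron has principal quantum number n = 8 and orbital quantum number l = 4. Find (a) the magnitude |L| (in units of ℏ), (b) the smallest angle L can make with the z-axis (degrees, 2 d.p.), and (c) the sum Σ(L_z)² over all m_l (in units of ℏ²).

|L| = 2√5 ℏ ≈ 4.472ℏ; θ_min ≈ 26.57°; Σ(L_z)² = 60 ℏ²

|L| = ℏ√(4·5) = 2√5 ℏ ≈ 4.472ℏ.
cos θ_min = 4/√20, so θ_min ≈ 26.57°.
Σ m_l² = 60, so Σ(L_z)² = 60 ℏ².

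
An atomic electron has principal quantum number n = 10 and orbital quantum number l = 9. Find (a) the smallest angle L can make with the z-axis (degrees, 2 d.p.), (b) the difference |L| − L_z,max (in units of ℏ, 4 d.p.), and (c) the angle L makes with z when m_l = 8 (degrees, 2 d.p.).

cos θ_min = 9/√90, so θ_min ≈ 18.43°.
|L| − L_z,max = (3√10 − 9)ℏ ≈ 0.4868ℏ.
For m_l = 8: cos θ = 8/√90, θ ≈ 32.51°.

θ_min ≈ 18.43°; |L|−L_z,max ≈ 0.4868ℏ; θ(m_l=8) ≈ 32.51°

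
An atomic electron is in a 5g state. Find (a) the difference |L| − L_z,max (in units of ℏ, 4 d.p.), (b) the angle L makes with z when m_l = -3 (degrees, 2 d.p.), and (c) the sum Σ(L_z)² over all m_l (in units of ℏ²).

|L|−L_z,max ≈ 0.4721ℏ; θ(m_l=-3) ≈ 132.13°; Σ(L_z)² = 60 ℏ²

5g means n = 5, l = 4.
|L| − L_z,max = (2√5 − 4)ℏ ≈ 0.4721ℏ.
For m_l = -3: cos θ = -3/√20, θ ≈ 132.13°.
Σ m_l² = 60, so Σ(L_z)² = 60 ℏ².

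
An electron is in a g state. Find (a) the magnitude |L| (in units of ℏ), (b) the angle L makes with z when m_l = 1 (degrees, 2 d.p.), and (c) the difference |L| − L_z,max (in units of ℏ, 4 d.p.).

G corresponds to l = 4.
|L| = ℏ√(4·5) = 2√5 ℏ ≈ 4.472ℏ.
For m_l = 1: cos θ = 1/√20, θ ≈ 77.08°.
|L| − L_z,max = (2√5 − 4)ℏ ≈ 0.4721ℏ.

|L| = 2√5 ℏ ≈ 4.472ℏ; θ(m_l=1) ≈ 77.08°; |L|−L_z,max ≈ 0.4721ℏ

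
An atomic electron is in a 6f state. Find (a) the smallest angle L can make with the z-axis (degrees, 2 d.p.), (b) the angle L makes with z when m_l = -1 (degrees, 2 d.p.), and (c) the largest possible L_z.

θ_min ≈ 30.00°; θ(m_l=-1) ≈ 106.78°; L_z,max = 3ℏ

The 6f subshell has l = 3.
cos θ_min = 3/√12, so θ_min ≈ 30.00°.
For m_l = -1: cos θ = -1/√12, θ ≈ 106.78°.
L_z,max = lℏ = 3ℏ.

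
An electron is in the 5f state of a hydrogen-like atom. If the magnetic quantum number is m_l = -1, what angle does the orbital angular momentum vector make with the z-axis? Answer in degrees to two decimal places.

5f means n = 5, l = 3.
|L|² = l(l+1)ℏ² = 12ℏ², so |L| = 2√3 ℏ.
L_z = m_l ℏ = −1ℏ.
cos θ = L_z/|L| = -1/√12, so θ ≈ 106.78°.

θ ≈ 106.78°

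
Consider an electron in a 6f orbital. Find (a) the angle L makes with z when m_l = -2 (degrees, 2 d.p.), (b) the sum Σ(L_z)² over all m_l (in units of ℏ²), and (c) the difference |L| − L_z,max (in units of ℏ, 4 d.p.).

θ(m_l=-2) ≈ 125.26°; Σ(L_z)² = 28 ℏ²; |L|−L_z,max ≈ 0.4641ℏ

The 6f subshell has l = 3.
For m_l = -2: cos θ = -2/√12, θ ≈ 125.26°.
Σ m_l² = 28, so Σ(L_z)² = 28 ℏ².
|L| − L_z,max = (2√3 − 3)ℏ ≈ 0.4641ℏ.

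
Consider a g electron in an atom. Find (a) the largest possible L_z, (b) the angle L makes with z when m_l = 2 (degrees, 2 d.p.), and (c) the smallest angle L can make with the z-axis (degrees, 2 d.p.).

L_z,max = 4ℏ; θ(m_l=2) ≈ 63.43°; θ_min ≈ 26.57°

A g state has l = 4.
L_z,max = lℏ = 4ℏ.
For m_l = 2: cos θ = 2/√20, θ ≈ 63.43°.
cos θ_min = 4/√20, so θ_min ≈ 26.57°.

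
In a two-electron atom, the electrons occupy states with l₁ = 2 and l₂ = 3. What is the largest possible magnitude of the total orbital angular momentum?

|L_tot|_max = √30 ℏ ≈ 5.477ℏ

Angular momentum addition gives L = |l₁ − l₂|, …, l₁ + l₂.
L ∈ {1, 2, 3, 4, 5}.
The largest magnitude corresponds to L = 5: |L_tot| = ℏ√(5·6) = √30 ℏ.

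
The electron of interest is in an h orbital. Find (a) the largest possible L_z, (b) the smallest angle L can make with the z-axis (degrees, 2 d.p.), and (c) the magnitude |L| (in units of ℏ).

L_z,max = 5ℏ; θ_min ≈ 24.09°; |L| = √30 ℏ ≈ 5.477ℏ

For an h orbital, l = 5.
L_z,max = lℏ = 5ℏ.
cos θ_min = 5/√30, so θ_min ≈ 24.09°.
|L| = ℏ√(5·6) = √30 ℏ ≈ 5.477ℏ.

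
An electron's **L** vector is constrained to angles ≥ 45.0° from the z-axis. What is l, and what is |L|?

l = 1, |L| = √2 ℏ ≈ 1.414ℏ

cos²θ_min = l/(l+1) = 0.5000.
Solving: l = 1.
Then |L| = ℏ√(1·2) = √2 ℏ.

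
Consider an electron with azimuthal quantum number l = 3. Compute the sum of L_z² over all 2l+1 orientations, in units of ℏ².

Σ(L_z)² = 28 ℏ²

The allowed m_l values are -3, -2, -1, 0, 1, 2, 3.
Σ m_l² = l(l+1)(2l+1)/3 = 3·4·7/3 = 28.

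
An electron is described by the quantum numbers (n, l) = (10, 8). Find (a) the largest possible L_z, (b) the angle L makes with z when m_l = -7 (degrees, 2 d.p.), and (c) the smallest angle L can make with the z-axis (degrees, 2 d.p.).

L_z,max = 8ℏ; θ(m_l=-7) ≈ 145.58°; θ_min ≈ 19.47°

L_z,max = lℏ = 8ℏ.
For m_l = -7: cos θ = -7/√72, θ ≈ 145.58°.
cos θ_min = 8/√72, so θ_min ≈ 19.47°.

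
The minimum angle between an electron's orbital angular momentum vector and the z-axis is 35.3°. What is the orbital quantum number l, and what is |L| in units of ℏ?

cos θ_min = l/√(l(l+1)) = √(l/(l+1)), so l/(l+1) = cos²(35.3°) = 0.6661.
Solving: l = 2.
Then |L| = ℏ√(2·3) = √6 ℏ.

l = 2, |L| = √6 ℏ ≈ 2.449ℏ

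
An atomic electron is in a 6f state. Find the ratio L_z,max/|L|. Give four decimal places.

The 6f subshell has l = 3.
|L| = 2√3 ℏ ≈ 3.4641ℏ, while L_z,max = lℏ = 3ℏ.
L_z,max/|L| = 3/√12 = 0.8660.

L_z,max/|L| = 0.8660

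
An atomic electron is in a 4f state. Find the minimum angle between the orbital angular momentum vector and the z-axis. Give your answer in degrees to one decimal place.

4f means n = 4, l = 3.
|L| = ℏ√(l(l+1)) = 2√3 ℏ.
The smallest angle corresponds to the largest L_z, i.e. m_l = l = 3, giving L_z = 3ℏ.
cos θ_min = 3/√12, so θ_min ≈ 30.0°.

θ_min ≈ 30.0°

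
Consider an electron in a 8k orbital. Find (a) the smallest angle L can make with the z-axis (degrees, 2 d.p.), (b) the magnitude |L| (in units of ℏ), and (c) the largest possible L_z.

For 8k, l = 7.
cos θ_min = 7/√56, so θ_min ≈ 20.70°.
|L| = ℏ√(7·8) = 2√14 ℏ ≈ 7.483ℏ.
L_z,max = lℏ = 7ℏ.

θ_min ≈ 20.70°; |L| = 2√14 ℏ ≈ 7.483ℏ; L_z,max = 7ℏ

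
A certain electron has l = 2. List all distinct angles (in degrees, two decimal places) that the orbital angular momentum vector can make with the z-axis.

|L| = ℏ√(l(l+1)) = √6 ℏ.
cos θ = m_l/√6 for each m_l ∈ {-2, -1, 0, 1, 2}.

θ ∈ {35.26°, 65.91°, 90.00°, 114.09°, 144.74°}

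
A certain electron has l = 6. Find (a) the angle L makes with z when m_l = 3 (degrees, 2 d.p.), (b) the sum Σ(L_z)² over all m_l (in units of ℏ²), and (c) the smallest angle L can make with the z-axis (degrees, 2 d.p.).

θ(m_l=3) ≈ 62.42°; Σ(L_z)² = 182 ℏ²; θ_min ≈ 22.21°

For m_l = 3: cos θ = 3/√42, θ ≈ 62.42°.
Σ m_l² = 182, so Σ(L_z)² = 182 ℏ².
cos θ_min = 6/√42, so θ_min ≈ 22.21°.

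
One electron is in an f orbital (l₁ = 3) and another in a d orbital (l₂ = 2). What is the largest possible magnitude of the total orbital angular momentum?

|L_tot|_max = √30 ℏ ≈ 5.477ℏ

Angular momentum addition gives L = |l₁ − l₂|, …, l₁ + l₂.
Allowed values: L = 1, 2, 3, 4, 5.
The largest magnitude corresponds to L = 5: |L_tot| = ℏ√(5·6) = √30 ℏ.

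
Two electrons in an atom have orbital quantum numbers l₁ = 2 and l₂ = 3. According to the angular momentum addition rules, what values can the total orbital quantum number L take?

L = 1, 2, 3, 4, 5

The total orbital quantum number L ranges from |l₁ − l₂| to l₁ + l₂ in integer steps.
L ∈ {1, 2, 3, 4, 5}.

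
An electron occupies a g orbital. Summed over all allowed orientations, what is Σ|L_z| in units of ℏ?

Σ|L_z| = 20 ℏ

The letter g corresponds to l = 4.
m_l runs from −4 to 4, i.e. {-4, -3, -2, -1, 0, 1, 2, 3, 4}.
Σ|m_l| = 2(1+2+…+4) = 20.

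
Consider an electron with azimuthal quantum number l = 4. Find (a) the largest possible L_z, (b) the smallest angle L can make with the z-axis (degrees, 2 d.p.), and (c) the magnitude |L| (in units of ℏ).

L_z,max = 4ℏ; θ_min ≈ 26.57°; |L| = 2√5 ℏ ≈ 4.472ℏ

L_z,max = lℏ = 4ℏ.
cos θ_min = 4/√20, so θ_min ≈ 26.57°.
|L| = ℏ√(4·5) = 2√5 ℏ ≈ 4.472ℏ.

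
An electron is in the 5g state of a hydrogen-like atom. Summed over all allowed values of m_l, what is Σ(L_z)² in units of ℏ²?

Σ(L_z)² = 60 ℏ²

The 5g subshell has l = 4.
m_l runs from −4 to 4, i.e. {-4, -3, -2, -1, 0, 1, 2, 3, 4}.
Σ m_l² = l(l+1)(2l+1)/3 = 4·5·9/3 = 60.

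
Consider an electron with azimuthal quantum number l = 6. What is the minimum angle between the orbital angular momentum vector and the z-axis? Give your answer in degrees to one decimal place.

|L|² = l(l+1)ℏ² = 42ℏ², so |L| = √42 ℏ.
The smallest angle corresponds to the largest L_z, i.e. m_l = l = 6, giving L_z = 6ℏ.
cos θ_min = 6/√42, so θ_min ≈ 22.2°.

θ_min ≈ 22.2°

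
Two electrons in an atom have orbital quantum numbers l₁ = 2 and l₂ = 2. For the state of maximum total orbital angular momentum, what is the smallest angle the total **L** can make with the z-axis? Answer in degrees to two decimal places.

θ_min ≈ 26.57°

L runs from |2 − 2| = 0 to 2 + 2 = 4.
So L can be 0, 1, 2, 3, 4.
The maximum is L = 4, with |L_tot| = ℏ√(4·5) = 2√5 ℏ.
The minimum angle with z is arccos(4/√20) ≈ 26.57°.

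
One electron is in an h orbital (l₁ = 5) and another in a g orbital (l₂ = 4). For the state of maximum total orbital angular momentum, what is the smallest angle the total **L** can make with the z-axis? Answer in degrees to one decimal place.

Angular momentum addition gives L = |l₁ − l₂|, …, l₁ + l₂.
L ∈ {1, 2, 3, 4, 5, 6, 7, 8, 9}.
The maximum is L = 9, with |L_tot| = ℏ√(9·10) = 3√10 ℏ.
The minimum angle with z is arccos(9/√90) ≈ 18.4°.

θ_min ≈ 18.4°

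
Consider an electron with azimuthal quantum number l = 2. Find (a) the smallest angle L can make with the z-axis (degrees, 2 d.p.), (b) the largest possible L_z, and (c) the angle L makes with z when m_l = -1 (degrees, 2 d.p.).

θ_min ≈ 35.26°; L_z,max = 2ℏ; θ(m_l=-1) ≈ 114.09°

cos θ_min = 2/√6, so θ_min ≈ 35.26°.
L_z,max = lℏ = 2ℏ.
For m_l = -1: cos θ = -1/√6, θ ≈ 114.09°.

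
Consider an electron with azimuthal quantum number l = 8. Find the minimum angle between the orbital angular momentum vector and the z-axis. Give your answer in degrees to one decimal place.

|L| = √(l(l+1)) ℏ = 6√2 ℏ.
The smallest angle corresponds to the largest L_z, i.e. m_l = l = 8, giving L_z = 8ℏ.
cos θ_min = 8/√72, so θ_min ≈ 19.5°.

θ_min ≈ 19.5°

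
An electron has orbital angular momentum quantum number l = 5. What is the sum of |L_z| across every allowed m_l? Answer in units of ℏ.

The allowed m_l values are -5, -4, -3, -2, -1, 0, 1, 2, 3, 4, 5.
Σ|m_l| = 2(1+2+…+5) = 30.

Σ|L_z| = 30 ℏ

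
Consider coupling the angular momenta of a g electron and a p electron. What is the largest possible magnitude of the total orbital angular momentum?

|L_tot|_max = √30 ℏ ≈ 5.477ℏ

The total orbital quantum number L ranges from |l₁ − l₂| to l₁ + l₂ in integer steps.
Allowed values: L = 3, 4, 5.
The largest magnitude corresponds to L = 5: |L_tot| = ℏ√(5·6) = √30 ℏ.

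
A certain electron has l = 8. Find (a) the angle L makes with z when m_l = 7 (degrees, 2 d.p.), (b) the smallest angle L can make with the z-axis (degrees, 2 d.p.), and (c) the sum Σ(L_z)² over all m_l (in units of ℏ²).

For m_l = 7: cos θ = 7/√72, θ ≈ 34.42°.
cos θ_min = 8/√72, so θ_min ≈ 19.47°.
Σ m_l² = 408, so Σ(L_z)² = 408 ℏ².

θ(m_l=7) ≈ 34.42°; θ_min ≈ 19.47°; Σ(L_z)² = 408 ℏ²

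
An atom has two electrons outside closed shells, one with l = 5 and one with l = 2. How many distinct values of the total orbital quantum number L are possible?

5

The total orbital quantum number L ranges from |l₁ − l₂| to l₁ + l₂ in integer steps.
L ∈ {3, 4, 5, 6, 7}.
That is 5 values.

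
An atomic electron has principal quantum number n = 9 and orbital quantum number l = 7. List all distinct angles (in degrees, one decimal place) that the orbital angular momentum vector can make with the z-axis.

|L| = ℏ√(l(l+1)) = 2√14 ℏ.
cos θ = m_l/√56 for each m_l ∈ {-7, -6, -5, -4, -3, -2, -1, 0, 1, 2, 3, 4, 5, 6, 7}.

θ ∈ {20.7°, 36.7°, 48.1°, 57.7°, 66.4°, 74.5°, 82.3°, 90.0°, 97.7°, 105.5°, 113.6°, 122.3°, 131.9°, 143.3°, 159.3°}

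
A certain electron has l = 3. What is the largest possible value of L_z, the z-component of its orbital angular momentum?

L_z,max = 3ℏ

L_z = m_l ℏ with m_l ∈ {−3, …, 3}; the maximum is m_l = 3.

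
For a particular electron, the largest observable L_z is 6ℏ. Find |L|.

|L| = √42 ℏ ≈ 6.481ℏ

The maximum L_z equals lℏ, giving l = 6.
|L| = √(l(l+1)) ℏ = √42 ℏ.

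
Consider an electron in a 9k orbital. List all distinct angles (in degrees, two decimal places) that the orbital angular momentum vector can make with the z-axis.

The 9k subshell has l = 7.
|L|² = l(l+1)ℏ² = 56ℏ², so |L| = 2√14 ℏ.
cos θ = m_l/√56 for each m_l ∈ {-7, -6, -5, -4, -3, -2, -1, 0, 1, 2, 3, 4, 5, 6, 7}.

θ ∈ {20.70°, 36.70°, 48.08°, 57.69°, 66.37°, 74.50°, 82.32°, 90.00°, 97.68°, 105.50°, 113.63°, 122.31°, 131.92°, 143.30°, 159.30°}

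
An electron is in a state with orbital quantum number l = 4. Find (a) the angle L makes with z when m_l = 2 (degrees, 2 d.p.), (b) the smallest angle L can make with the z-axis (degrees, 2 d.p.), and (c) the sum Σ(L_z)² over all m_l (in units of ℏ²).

θ(m_l=2) ≈ 63.43°; θ_min ≈ 26.57°; Σ(L_z)² = 60 ℏ²

For m_l = 2: cos θ = 2/√20, θ ≈ 63.43°.
cos θ_min = 4/√20, so θ_min ≈ 26.57°.
Σ m_l² = 60, so Σ(L_z)² = 60 ℏ².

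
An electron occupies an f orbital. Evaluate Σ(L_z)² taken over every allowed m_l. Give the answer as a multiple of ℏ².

For an f orbital, l = 3.
m_l runs from −3 to 3, i.e. {-3, -2, -1, 0, 1, 2, 3}.
Σ m_l² = l(l+1)(2l+1)/3 = 3·4·7/3 = 28.

Σ(L_z)² = 28 ℏ²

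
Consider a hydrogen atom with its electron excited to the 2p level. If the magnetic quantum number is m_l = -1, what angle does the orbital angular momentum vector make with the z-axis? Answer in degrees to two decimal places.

θ ≈ 135.00°

The 2p level has l = 1.
|L| = √(l(l+1)) ℏ = √2 ℏ.
L_z = m_l ℏ = −1ℏ.
cos θ = L_z/|L| = -1/√2, so θ ≈ 135.00°.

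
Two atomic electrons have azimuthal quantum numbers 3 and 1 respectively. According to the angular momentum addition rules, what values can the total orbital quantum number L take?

By the triangle rule, |l₁ − l₂| ≤ L ≤ l₁ + l₂.
Allowed values: L = 2, 3, 4.

L = 2, 3, 4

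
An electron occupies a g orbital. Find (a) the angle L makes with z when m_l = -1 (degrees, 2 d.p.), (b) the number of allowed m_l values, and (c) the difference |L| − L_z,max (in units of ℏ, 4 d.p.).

A g state has l = 4.
For m_l = -1: cos θ = -1/√20, θ ≈ 102.92°.
There are 2l+1 = 9 values of m_l.
|L| − L_z,max = (2√5 − 4)ℏ ≈ 0.4721ℏ.

θ(m_l=-1) ≈ 102.92°; 9 values; |L|−L_z,max ≈ 0.4721ℏ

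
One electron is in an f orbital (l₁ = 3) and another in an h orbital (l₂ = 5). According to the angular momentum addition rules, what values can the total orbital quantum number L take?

The total orbital quantum number L ranges from |l₁ − l₂| to l₁ + l₂ in integer steps.
L ∈ {2, 3, 4, 5, 6, 7, 8}.

L = 2, 3, 4, 5, 6, 7, 8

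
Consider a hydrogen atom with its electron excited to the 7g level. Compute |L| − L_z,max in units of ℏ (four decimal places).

|L| − L_z,max ≈ 0.4721ℏ

The 7g level has l = 4.
|L| = 2√5 ℏ ≈ 4.4721ℏ, while L_z,max = lℏ = 4ℏ.
The difference is (2√5 − 4)ℏ ≈ 0.4721ℏ.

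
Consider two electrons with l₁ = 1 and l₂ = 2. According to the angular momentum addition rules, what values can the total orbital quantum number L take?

L runs from |1 − 2| = 1 to 1 + 2 = 3.
Allowed values: L = 1, 2, 3.

L = 1, 2, 3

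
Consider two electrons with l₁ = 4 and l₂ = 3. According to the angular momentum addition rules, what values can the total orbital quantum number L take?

L = 1, 2, 3, 4, 5, 6, 7

The total orbital quantum number L ranges from |l₁ − l₂| to l₁ + l₂ in integer steps.
Allowed values: L = 1, 2, 3, 4, 5, 6, 7.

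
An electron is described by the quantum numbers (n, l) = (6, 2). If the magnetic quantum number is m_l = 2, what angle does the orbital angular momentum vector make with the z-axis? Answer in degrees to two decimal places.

|L|² = l(l+1)ℏ² = 6ℏ², so |L| = √6 ℏ.
L_z = m_l ℏ = 2ℏ.
cos θ = L_z/|L| = 2/√6, so θ ≈ 35.26°.

θ ≈ 35.26°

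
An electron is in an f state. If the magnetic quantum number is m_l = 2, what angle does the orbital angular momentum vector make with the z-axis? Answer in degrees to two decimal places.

An f state has l = 3.
|L| = ℏ√(l(l+1)) = 2√3 ℏ.
L_z = m_l ℏ = 2ℏ.
cos θ = L_z/|L| = 2/√12, so θ ≈ 54.74°.

θ ≈ 54.74°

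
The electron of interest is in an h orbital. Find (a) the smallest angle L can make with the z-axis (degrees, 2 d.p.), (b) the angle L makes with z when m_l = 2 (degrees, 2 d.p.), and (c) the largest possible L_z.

For an h orbital, l = 5.
cos θ_min = 5/√30, so θ_min ≈ 24.09°.
For m_l = 2: cos θ = 2/√30, θ ≈ 68.58°.
L_z,max = lℏ = 5ℏ.

θ_min ≈ 24.09°; θ(m_l=2) ≈ 68.58°; L_z,max = 5ℏ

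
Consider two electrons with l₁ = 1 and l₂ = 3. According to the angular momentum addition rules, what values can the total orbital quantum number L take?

The total orbital quantum number L ranges from |l₁ − l₂| to l₁ + l₂ in integer steps.
So L can be 2, 3, 4.

L = 2, 3, 4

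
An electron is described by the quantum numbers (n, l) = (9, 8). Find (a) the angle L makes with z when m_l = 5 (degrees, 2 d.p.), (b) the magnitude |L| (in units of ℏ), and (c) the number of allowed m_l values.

For m_l = 5: cos θ = 5/√72, θ ≈ 53.90°.
|L| = ℏ√(8·9) = 6√2 ℏ ≈ 8.485ℏ.
There are 2l+1 = 17 values of m_l.

θ(m_l=5) ≈ 53.90°; |L| = 6√2 ℏ ≈ 8.485ℏ; 17 values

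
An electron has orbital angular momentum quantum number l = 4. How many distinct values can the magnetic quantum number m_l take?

The number of m_l values is 2l + 1 = 2·4 + 1 = 9.

9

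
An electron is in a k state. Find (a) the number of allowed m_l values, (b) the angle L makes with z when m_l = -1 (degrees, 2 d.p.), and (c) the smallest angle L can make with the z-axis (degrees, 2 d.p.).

A k state has l = 7.
There are 2l+1 = 15 values of m_l.
For m_l = -1: cos θ = -1/√56, θ ≈ 97.68°.
cos θ_min = 7/√56, so θ_min ≈ 20.70°.

15 values; θ(m_l=-1) ≈ 97.68°; θ_min ≈ 20.70°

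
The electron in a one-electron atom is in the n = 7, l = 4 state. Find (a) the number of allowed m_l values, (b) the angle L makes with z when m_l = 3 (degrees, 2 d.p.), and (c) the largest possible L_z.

9 values; θ(m_l=3) ≈ 47.87°; L_z,max = 4ℏ

There are 2l+1 = 9 values of m_l.
For m_l = 3: cos θ = 3/√20, θ ≈ 47.87°.
L_z,max = lℏ = 4ℏ.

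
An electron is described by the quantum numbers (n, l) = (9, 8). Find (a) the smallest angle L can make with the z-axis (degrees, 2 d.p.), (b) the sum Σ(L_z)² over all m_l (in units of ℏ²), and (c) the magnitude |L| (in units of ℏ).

θ_min ≈ 19.47°; Σ(L_z)² = 408 ℏ²; |L| = 6√2 ℏ ≈ 8.485ℏ

cos θ_min = 8/√72, so θ_min ≈ 19.47°.
Σ m_l² = 408, so Σ(L_z)² = 408 ℏ².
|L| = ℏ√(8·9) = 6√2 ℏ ≈ 8.485ℏ.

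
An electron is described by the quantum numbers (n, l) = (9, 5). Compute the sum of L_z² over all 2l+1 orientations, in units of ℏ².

m_l ∈ {-5, -4, -3, -2, -1, 0, 1, 2, 3, 4, 5}.
Σ m_l² = l(l+1)(2l+1)/3 = 5·6·11/3 = 110.

Σ(L_z)² = 110 ℏ²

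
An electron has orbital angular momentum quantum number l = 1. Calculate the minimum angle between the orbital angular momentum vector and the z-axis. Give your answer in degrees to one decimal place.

θ_min ≈ 45.0°

|L|² = l(l+1)ℏ² = 2ℏ², so |L| = √2 ℏ.
The smallest angle corresponds to the largest L_z, i.e. m_l = l = 1, giving L_z = 1ℏ.
cos θ_min = 1/√2, so θ_min ≈ 45.0°.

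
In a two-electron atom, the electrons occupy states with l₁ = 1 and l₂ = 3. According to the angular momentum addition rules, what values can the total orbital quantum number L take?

L = 2, 3, 4

The total orbital quantum number L ranges from |l₁ − l₂| to l₁ + l₂ in integer steps.
Allowed values: L = 2, 3, 4.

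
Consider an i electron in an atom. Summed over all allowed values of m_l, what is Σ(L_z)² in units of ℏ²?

I corresponds to l = 6.
m_l runs from −6 to 6, i.e. {-6, -5, -4, -3, -2, -1, 0, 1, 2, 3, 4, 5, 6}.
Σ m_l² = 2·(1 + 4 + 9 + 16 + 25 + 36) = 182.

Σ(L_z)² = 182 ℏ²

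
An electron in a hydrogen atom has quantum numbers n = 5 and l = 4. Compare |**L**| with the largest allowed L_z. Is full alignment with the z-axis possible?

|L| = 2√5 ℏ ≈ 4.4721ℏ, while L_z,max = lℏ = 4ℏ.
Since |L| > L_z,max, the vector can never point exactly along z; the closest it comes is θ_min = arccos(4/√20) ≈ 26.6°.

No: L_z,max = 4ℏ < |L| = 2√5 ℏ ≈ 4.472ℏ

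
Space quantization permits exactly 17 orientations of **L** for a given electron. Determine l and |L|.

l = 8, |L| = 6√2 ℏ ≈ 8.485ℏ

17 = 2l + 1, so l = (17−1)/2 = 8.
|L| = ℏ√(l(l+1)) = ℏ√(8·9) = 6√2 ℏ.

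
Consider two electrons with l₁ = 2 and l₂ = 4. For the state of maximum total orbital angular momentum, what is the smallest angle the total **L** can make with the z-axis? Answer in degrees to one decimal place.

θ_min ≈ 22.2°

The total orbital quantum number L ranges from |l₁ − l₂| to l₁ + l₂ in integer steps.
Allowed values: L = 2, 3, 4, 5, 6.
The maximum is L = 6, with |L_tot| = ℏ√(6·7) = √42 ℏ.
The minimum angle with z is arccos(6/√42) ≈ 22.2°.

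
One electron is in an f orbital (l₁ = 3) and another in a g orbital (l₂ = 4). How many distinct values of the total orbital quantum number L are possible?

7

Angular momentum addition gives L = |l₁ − l₂|, …, l₁ + l₂.
Allowed values: L = 1, 2, 3, 4, 5, 6, 7.
That is 7 values.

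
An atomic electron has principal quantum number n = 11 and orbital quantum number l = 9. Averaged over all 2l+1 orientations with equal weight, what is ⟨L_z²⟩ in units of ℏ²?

The allowed m_l values are -9, -8, -7, -6, -5, -4, -3, -2, -1, 0, 1, 2, 3, 4, 5, 6, 7, 8, 9.
⟨L_z²⟩ = ℏ²·l(l+1)/3 = 30ℏ².

⟨L_z²⟩ = 30 ℏ²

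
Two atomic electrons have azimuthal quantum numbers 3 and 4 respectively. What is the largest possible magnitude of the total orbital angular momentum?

|L_tot|_max = 2√14 ℏ ≈ 7.483ℏ

By the triangle rule, |l₁ − l₂| ≤ L ≤ l₁ + l₂.
Allowed values: L = 1, 2, 3, 4, 5, 6, 7.
The largest magnitude corresponds to L = 7: |L_tot| = ℏ√(7·8) = 2√14 ℏ.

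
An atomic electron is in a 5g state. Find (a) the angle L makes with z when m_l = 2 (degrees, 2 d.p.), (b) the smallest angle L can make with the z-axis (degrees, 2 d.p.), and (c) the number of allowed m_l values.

θ(m_l=2) ≈ 63.43°; θ_min ≈ 26.57°; 9 values

For 5g, l = 4.
For m_l = 2: cos θ = 2/√20, θ ≈ 63.43°.
cos θ_min = 4/√20, so θ_min ≈ 26.57°.
There are 2l+1 = 9 values of m_l.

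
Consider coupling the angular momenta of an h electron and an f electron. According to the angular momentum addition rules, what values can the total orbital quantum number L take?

L = 2, 3, 4, 5, 6, 7, 8

The total orbital quantum number L ranges from |l₁ − l₂| to l₁ + l₂ in integer steps.
L ∈ {2, 3, 4, 5, 6, 7, 8}.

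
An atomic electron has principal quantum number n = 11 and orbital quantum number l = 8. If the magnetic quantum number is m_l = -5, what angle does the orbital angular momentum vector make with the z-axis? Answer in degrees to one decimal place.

|L|² = l(l+1)ℏ² = 72ℏ², so |L| = 6√2 ℏ.
L_z = m_l ℏ = −5ℏ.
cos θ = L_z/|L| = -5/√72, so θ ≈ 126.1°.

θ ≈ 126.1°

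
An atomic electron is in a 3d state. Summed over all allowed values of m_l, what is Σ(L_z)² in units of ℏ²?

Σ(L_z)² = 10 ℏ²

3d means n = 3, l = 2.
m_l runs from −2 to 2, i.e. {-2, -1, 0, 1, 2}.
Σ m_l² = l(l+1)(2l+1)/3 = 2·3·5/3 = 10.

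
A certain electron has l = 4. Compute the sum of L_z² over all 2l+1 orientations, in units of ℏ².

Σ(L_z)² = 60 ℏ²

The allowed m_l values are -4, -3, -2, -1, 0, 1, 2, 3, 4.
Summing m² from −4 to 4: Σ m_l² = 60.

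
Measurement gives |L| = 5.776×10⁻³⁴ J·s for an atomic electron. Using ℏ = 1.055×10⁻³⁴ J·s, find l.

Dividing by ℏ: |L|/ℏ ≈ 5.475.
(|L|/ℏ)² = l(l+1) ≈ 29.97 ⇒ l = 5.

l = 5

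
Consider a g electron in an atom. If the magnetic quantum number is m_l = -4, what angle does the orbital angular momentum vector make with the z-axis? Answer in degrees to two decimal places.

θ ≈ 153.43°

For a g orbital, l = 4.
|L| = ℏ√(l(l+1)) = 2√5 ℏ.
L_z = m_l ℏ = −4ℏ.
cos θ = L_z/|L| = -4/√20, so θ ≈ 153.43°.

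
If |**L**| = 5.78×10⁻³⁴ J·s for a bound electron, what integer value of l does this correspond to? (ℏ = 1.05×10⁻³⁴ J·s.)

l = 5

Dividing by ℏ: |L|/ℏ ≈ 5.505.
(|L|/ℏ)² = l(l+1) ≈ 30.30 ⇒ l = 5.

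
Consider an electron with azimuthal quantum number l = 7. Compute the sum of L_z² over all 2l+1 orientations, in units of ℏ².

Σ(L_z)² = 280 ℏ²

The allowed m_l values are -7, -6, -5, -4, -3, -2, -1, 0, 1, 2, 3, 4, 5, 6, 7.
Summing m² from −7 to 7: Σ m_l² = 280.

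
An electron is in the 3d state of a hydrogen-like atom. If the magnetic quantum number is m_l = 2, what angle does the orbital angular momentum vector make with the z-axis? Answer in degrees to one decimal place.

3d means n = 3, l = 2.
|L| = ℏ√(l(l+1)) = √6 ℏ.
L_z = m_l ℏ = 2ℏ.
cos θ = L_z/|L| = 2/√6, so θ ≈ 35.3°.

θ ≈ 35.3°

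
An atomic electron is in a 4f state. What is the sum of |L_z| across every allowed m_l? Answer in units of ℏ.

4f means n = 4, l = 3.
The allowed m_l values are -3, -2, -1, 0, 1, 2, 3.
Σ|m_l| = l(l+1) = 12.

Σ|L_z| = 12 ℏ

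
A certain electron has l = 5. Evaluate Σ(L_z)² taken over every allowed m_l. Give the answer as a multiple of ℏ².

Σ(L_z)² = 110 ℏ²

m_l runs from −5 to 5, i.e. {-5, -4, -3, -2, -1, 0, 1, 2, 3, 4, 5}.
Σ m_l² = l(l+1)(2l+1)/3 = 5·6·11/3 = 110.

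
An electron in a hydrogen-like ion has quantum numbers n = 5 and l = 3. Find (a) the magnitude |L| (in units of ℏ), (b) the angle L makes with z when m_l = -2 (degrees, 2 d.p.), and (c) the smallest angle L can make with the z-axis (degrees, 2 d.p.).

|L| = ℏ√(3·4) = 2√3 ℏ ≈ 3.464ℏ.
For m_l = -2: cos θ = -2/√12, θ ≈ 125.26°.
cos θ_min = 3/√12, so θ_min ≈ 30.00°.

|L| = 2√3 ℏ ≈ 3.464ℏ; θ(m_l=-2) ≈ 125.26°; θ_min ≈ 30.00°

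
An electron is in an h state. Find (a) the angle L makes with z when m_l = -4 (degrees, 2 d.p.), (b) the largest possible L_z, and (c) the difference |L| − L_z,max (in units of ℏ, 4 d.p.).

θ(m_l=-4) ≈ 136.91°; L_z,max = 5ℏ; |L|−L_z,max ≈ 0.4772ℏ

H corresponds to l = 5.
For m_l = -4: cos θ = -4/√30, θ ≈ 136.91°.
L_z,max = lℏ = 5ℏ.
|L| − L_z,max = (√30 − 5)ℏ ≈ 0.4772ℏ.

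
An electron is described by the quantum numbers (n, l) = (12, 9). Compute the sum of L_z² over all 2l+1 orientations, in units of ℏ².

Σ(L_z)² = 570 ℏ²

m_l runs from −9 to 9, i.e. {-9, -8, -7, -6, -5, -4, -3, -2, -1, 0, 1, 2, 3, 4, 5, 6, 7, 8, 9}.
Σ m_l² = l(l+1)(2l+1)/3 = 9·10·19/3 = 570.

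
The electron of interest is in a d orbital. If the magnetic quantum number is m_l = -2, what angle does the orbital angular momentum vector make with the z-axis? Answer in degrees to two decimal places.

θ ≈ 144.74°

For a d orbital, l = 2.
|L|² = l(l+1)ℏ² = 6ℏ², so |L| = √6 ℏ.
L_z = m_l ℏ = −2ℏ.
cos θ = L_z/|L| = -2/√6, so θ ≈ 144.74°.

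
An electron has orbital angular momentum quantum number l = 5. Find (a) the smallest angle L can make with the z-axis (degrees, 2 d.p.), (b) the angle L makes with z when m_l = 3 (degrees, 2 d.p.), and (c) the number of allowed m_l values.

θ_min ≈ 24.09°; θ(m_l=3) ≈ 56.79°; 11 values

cos θ_min = 5/√30, so θ_min ≈ 24.09°.
For m_l = 3: cos θ = 3/√30, θ ≈ 56.79°.
There are 2l+1 = 11 values of m_l.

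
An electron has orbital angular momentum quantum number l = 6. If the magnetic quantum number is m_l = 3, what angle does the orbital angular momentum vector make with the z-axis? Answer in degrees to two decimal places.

|L|² = l(l+1)ℏ² = 42ℏ², so |L| = √42 ℏ.
L_z = m_l ℏ = 3ℏ.
cos θ = L_z/|L| = 3/√42, so θ ≈ 62.42°.

θ ≈ 62.42°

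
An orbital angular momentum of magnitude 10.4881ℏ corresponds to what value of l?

l = 10

(|L|/ℏ)² = l(l+1) = 110.
l² + l − 110 = 0 ⇒ l = 10.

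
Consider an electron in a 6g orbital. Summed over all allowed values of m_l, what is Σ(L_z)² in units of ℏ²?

Σ(L_z)² = 60 ℏ²

6g means n = 6, l = 4.
m_l runs from −4 to 4, i.e. {-4, -3, -2, -1, 0, 1, 2, 3, 4}.
Σ m_l² = 2·(1 + 4 + 9 + 16) = 60.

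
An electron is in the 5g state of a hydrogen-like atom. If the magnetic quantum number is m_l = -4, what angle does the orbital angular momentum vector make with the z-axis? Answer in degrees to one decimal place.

For 5g, l = 4.
|L| = √(l(l+1)) ℏ = 2√5 ℏ.
L_z = m_l ℏ = −4ℏ.
cos θ = L_z/|L| = -4/√20, so θ ≈ 153.4°.

θ ≈ 153.4°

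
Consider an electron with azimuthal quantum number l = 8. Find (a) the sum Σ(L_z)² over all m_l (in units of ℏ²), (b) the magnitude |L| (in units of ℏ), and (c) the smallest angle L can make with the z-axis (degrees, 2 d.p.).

Σ m_l² = 408, so Σ(L_z)² = 408 ℏ².
|L| = ℏ√(8·9) = 6√2 ℏ ≈ 8.485ℏ.
cos θ_min = 8/√72, so θ_min ≈ 19.47°.

Σ(L_z)² = 408 ℏ²; |L| = 6√2 ℏ ≈ 8.485ℏ; θ_min ≈ 19.47°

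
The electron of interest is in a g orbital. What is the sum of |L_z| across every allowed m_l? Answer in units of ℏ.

Σ|L_z| = 20 ℏ

G corresponds to l = 4.
m_l ∈ {-4, -3, -2, -1, 0, 1, 2, 3, 4}.
Σ|m_l| = 2·4(4+1)/2 = 20.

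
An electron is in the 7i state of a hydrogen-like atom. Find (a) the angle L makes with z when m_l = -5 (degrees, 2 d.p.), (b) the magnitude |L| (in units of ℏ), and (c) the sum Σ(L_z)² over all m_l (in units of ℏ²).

For 7i, l = 6.
For m_l = -5: cos θ = -5/√42, θ ≈ 140.49°.
|L| = ℏ√(6·7) = √42 ℏ ≈ 6.481ℏ.
Σ m_l² = 182, so Σ(L_z)² = 182 ℏ².

θ(m_l=-5) ≈ 140.49°; |L| = √42 ℏ ≈ 6.481ℏ; Σ(L_z)² = 182 ℏ²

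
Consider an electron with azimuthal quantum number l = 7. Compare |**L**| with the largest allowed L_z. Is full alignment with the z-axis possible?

No: L_z,max = 7ℏ < |L| = 2√14 ℏ ≈ 7.483ℏ

|L| = 2√14 ℏ ≈ 7.4833ℏ, while L_z,max = lℏ = 7ℏ.
Since |L| > L_z,max, the vector can never point exactly along z; the closest it comes is θ_min = arccos(7/√56) ≈ 20.7°.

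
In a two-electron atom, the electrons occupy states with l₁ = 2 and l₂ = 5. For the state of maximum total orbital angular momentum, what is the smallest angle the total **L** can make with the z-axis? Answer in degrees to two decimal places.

θ_min ≈ 20.70°

Angular momentum addition gives L = |l₁ − l₂|, …, l₁ + l₂.
L ∈ {3, 4, 5, 6, 7}.
The maximum is L = 7, with |L_tot| = ℏ√(7·8) = 2√14 ℏ.
The minimum angle with z is arccos(7/√56) ≈ 20.70°.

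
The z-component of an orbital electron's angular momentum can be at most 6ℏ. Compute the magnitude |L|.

|L| = √42 ℏ ≈ 6.481ℏ

Since max m_l = l, l = 6.
|L| = ℏ√(l(l+1)) = √42 ℏ.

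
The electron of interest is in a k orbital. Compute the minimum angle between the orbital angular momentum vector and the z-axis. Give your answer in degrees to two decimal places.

For a k orbital, l = 7.
|L|² = l(l+1)ℏ² = 56ℏ², so |L| = 2√14 ℏ.
The smallest angle corresponds to the largest L_z, i.e. m_l = l = 7, giving L_z = 7ℏ.
cos θ_min = 7/√56, so θ_min ≈ 20.70°.

θ_min ≈ 20.70°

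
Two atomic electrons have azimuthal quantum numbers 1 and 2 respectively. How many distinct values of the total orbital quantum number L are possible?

By the triangle rule, |l₁ − l₂| ≤ L ≤ l₁ + l₂.
So L can be 1, 2, 3.
That is 3 values.

3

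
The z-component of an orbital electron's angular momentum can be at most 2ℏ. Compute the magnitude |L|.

|L| = √6 ℏ ≈ 2.449ℏ

The maximum L_z equals lℏ, giving l = 2.
|L| = √(l(l+1)) ℏ = √6 ℏ.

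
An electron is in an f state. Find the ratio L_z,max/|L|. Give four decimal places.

L_z,max/|L| = 0.8660

An f state has l = 3.
|L| = 2√3 ℏ ≈ 3.4641ℏ, while L_z,max = lℏ = 3ℏ.
L_z,max/|L| = 3/√12 = 0.8660.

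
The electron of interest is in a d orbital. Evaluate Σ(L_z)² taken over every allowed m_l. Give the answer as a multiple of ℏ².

Σ(L_z)² = 10 ℏ²

A d state has l = 2.
m_l ∈ {-2, -1, 0, 1, 2}.
Σ m_l² = l(l+1)(2l+1)/3 = 2·3·5/3 = 10.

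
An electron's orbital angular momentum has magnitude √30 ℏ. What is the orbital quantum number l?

(|L|/ℏ)² = l(l+1) = 30.
l² + l − 30 = 0 ⇒ l = 5.

l = 5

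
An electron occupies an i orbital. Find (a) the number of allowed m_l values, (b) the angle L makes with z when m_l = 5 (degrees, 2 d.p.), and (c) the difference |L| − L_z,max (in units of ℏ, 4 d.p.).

I corresponds to l = 6.
There are 2l+1 = 13 values of m_l.
For m_l = 5: cos θ = 5/√42, θ ≈ 39.51°.
|L| − L_z,max = (√42 − 6)ℏ ≈ 0.4807ℏ.

13 values; θ(m_l=5) ≈ 39.51°; |L|−L_z,max ≈ 0.4807ℏ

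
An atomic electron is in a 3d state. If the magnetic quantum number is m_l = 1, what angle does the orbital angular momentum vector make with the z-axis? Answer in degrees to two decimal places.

For 3d, l = 2.
|L| = √(l(l+1)) ℏ = √6 ℏ.
L_z = m_l ℏ = 1ℏ.
cos θ = L_z/|L| = 1/√6, so θ ≈ 65.91°.

θ ≈ 65.91°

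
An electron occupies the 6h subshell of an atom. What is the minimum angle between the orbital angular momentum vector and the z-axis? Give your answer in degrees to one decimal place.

θ_min ≈ 24.1°

For 6h, l = 5.
|L| = ℏ√(l(l+1)) = √30 ℏ.
The smallest angle corresponds to the largest L_z, i.e. m_l = l = 5, giving L_z = 5ℏ.
cos θ_min = 5/√30, so θ_min ≈ 24.1°.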